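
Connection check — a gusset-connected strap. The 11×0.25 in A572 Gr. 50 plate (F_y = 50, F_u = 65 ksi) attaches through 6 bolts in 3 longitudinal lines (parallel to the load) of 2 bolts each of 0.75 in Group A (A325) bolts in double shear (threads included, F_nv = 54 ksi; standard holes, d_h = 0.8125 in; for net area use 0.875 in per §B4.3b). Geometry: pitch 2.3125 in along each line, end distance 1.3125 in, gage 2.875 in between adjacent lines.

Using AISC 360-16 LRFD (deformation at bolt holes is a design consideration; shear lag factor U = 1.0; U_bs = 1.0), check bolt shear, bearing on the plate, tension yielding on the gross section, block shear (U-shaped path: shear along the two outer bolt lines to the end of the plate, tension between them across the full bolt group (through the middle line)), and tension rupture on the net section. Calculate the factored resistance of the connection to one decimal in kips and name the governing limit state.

82.6 kips (block shear governs)

Bolt shear: A_b = π(0.75)²/4 = 0.44179 in². φR_n = 0.75 × 54 × 0.44179 × 6 × 2 = 214.7 kips.
Bearing (0.25 in plate, F_u = 65 ksi): end bolts L_c = 1.3125 − 0.8125/2 = 0.90625, R_n = min(1.2×0.90625×0.25×65, 2.4×0.75×0.25×65) = 17.672 kips/bolt; interior L_c = 2.3125 − 0.8125 = 1.5, R_n = 29.25 kips/bolt. φR_n = 0.75 × (3×17.672 + 3×29.25) = 105.6 kips.
Tension yield (gross): A_g = 11×0.25 = 2.75 in². φR_n = 0.90 × 50 × 2.75 = 123.8 kips.
Block shear: shear path 2×[1.3125+1×2.3125] = 2×3.625 in, A_gv = 1.8125, A_nv = 2×(3.625 − 1.5×0.875)×0.25 = 1.1563 in²; tension across gage: (5.75 − 2×0.875)×0.25 = 1 in². R_n = min(0.6×65×1.1563, 0.6×50×1.8125) + 1.0×65×1 = min(45.096, 54.375) + 65 = 110.1 kips. φR_n = 0.75 × 110.1 = 82.6 kips.
Tension rupture (net): A_n = (11 − 3×0.875)×0.25 = 2.0938 in² (U = 1.0, A_e = A_n). φR_n = 0.75 × 65 × 2.0938 = 102.1 kips.
Governing: min(214.7, 105.6, 123.8, 82.6, 102.1) = 82.6 kips → block shear.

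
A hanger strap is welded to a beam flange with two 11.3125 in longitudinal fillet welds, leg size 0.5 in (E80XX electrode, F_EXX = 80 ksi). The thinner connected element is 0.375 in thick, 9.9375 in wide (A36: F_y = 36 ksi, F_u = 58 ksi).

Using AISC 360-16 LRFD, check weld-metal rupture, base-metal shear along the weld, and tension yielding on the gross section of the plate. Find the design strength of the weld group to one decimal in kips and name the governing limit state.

120.7 kips (gross-section yield governs)

Weld metal: throat = 0.707×0.5 = 0.3535 in, L = 2×11.3125 = 22.625 in. φR_n = 0.75 × 0.6 × 80 × 0.3535 × 22.625 = 287.9 kips.
Base metal shear (0.375 in plate): yield φR_n = 1.0×0.6×36×0.375×22.625 = 183.3 kips; rupture φR_n = 0.75×0.6×58×0.375×22.625 = 221.4 kips; take 183.3 kips (yield).
Tension yield (gross): A_g = 9.9375×0.375 = 3.7266 in². φR_n = 0.90 × 36 × 3.7266 = 120.7 kips.
Governing: min(287.9, 183.3, 120.7) = 120.7 kips → gross-section yield.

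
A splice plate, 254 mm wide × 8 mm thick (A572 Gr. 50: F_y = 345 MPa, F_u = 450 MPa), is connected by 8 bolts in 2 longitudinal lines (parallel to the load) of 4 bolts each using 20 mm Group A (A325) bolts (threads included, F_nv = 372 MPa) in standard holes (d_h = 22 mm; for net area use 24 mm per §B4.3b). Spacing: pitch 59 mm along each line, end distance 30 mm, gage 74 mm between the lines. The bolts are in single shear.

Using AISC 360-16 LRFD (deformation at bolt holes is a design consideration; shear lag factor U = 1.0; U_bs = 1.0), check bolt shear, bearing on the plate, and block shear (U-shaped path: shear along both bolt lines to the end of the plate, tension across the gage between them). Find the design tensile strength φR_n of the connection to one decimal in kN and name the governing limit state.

Bolt shear: A_b = π(20)²/4 = 314.16 mm². φR_n = 0.75 × 372 × 314.16 × 8 × 1 = 701.2 kN.
Bearing (8 mm plate, F_u = 450 MPa): end bolts L_c = 30 − 22/2 = 19, R_n = min(1.2×19×8×450, 2.4×20×8×450) = 82.08 kN/bolt; interior L_c = 59 − 22 = 37, R_n = 159.84 kN/bolt. φR_n = 0.75 × (2×82.08 + 6×159.84) = 842.4 kN.
Block shear: shear path 2×[30+3×59] = 2×207 mm, A_gv = 3312, A_nv = 2×(207 − 3.5×24)×8 = 1968 mm²; tension across gage: (74 − 1×24)×8 = 400 mm². R_n = min(0.6×450×1968, 0.6×345×3312) + 1.0×450×400 = min(531.36, 685.58) + 180 = 711.36 kN. φR_n = 0.75 × 711.36 = 533.5 kN.
Governing: min(701.2, 842.4, 533.5) = 533.5 kN → block shear.

533.5 kN (block shear governs)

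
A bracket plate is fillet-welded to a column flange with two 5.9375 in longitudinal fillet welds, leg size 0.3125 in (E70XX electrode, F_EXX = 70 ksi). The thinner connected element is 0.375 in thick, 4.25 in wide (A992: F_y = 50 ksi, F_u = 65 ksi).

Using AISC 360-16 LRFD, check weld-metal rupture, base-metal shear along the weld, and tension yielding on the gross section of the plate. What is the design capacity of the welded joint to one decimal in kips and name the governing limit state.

71.7 kips (gross-section yield governs)

Weld metal: throat = 0.707×0.3125 = 0.22094 in, L = 2×5.9375 = 11.875 in. φR_n = 0.75 × 0.6 × 70 × 0.22094 × 11.875 = 82.6 kips.
Base metal shear (0.375 in plate): yield φR_n = 1.0×0.6×50×0.375×11.875 = 133.6 kips; rupture φR_n = 0.75×0.6×65×0.375×11.875 = 130.3 kips; take 130.3 kips (rupture).
Tension yield (gross): A_g = 4.25×0.375 = 1.5938 in². φR_n = 0.90 × 50 × 1.5938 = 71.7 kips.
Governing: min(82.6, 130.3, 71.7) = 71.7 kips → gross-section yield.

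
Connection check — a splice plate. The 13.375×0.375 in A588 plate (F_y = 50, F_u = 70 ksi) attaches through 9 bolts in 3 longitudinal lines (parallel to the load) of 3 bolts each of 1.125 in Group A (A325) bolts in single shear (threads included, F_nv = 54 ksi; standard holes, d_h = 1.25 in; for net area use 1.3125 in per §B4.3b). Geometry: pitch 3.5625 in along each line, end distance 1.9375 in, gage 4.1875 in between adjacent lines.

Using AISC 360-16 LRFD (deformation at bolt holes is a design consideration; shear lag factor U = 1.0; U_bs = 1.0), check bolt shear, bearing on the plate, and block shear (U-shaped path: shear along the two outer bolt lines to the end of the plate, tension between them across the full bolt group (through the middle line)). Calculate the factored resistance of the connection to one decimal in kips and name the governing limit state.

Bolt shear: A_b = π(1.125)²/4 = 0.99402 in². φR_n = 0.75 × 54 × 0.99402 × 9 × 1 = 362.3 kips.
Bearing (0.375 in plate, F_u = 70 ksi): end bolts L_c = 1.9375 − 1.25/2 = 1.3125, R_n = min(1.2×1.3125×0.375×70, 2.4×1.125×0.375×70) = 41.344 kips/bolt; interior L_c = 3.5625 − 1.25 = 2.3125, R_n = 70.875 kips/bolt. φR_n = 0.75 × (3×41.344 + 6×70.875) = 412.0 kips.
Block shear: shear path 2×[1.9375+2×3.5625] = 2×9.0625 in, A_gv = 6.7969, A_nv = 2×(9.0625 − 2.5×1.3125)×0.375 = 4.3359 in²; tension across gage: (8.375 − 2×1.3125)×0.375 = 2.1563 in². R_n = min(0.6×70×4.3359, 0.6×50×6.7969) + 1.0×70×2.1563 = min(182.11, 203.91) + 150.94 = 333.05 kips. φR_n = 0.75 × 333.05 = 249.8 kips.
Governing: min(362.3, 412.0, 249.8) = 249.8 kips → block shear.

249.8 kips (block shear governs)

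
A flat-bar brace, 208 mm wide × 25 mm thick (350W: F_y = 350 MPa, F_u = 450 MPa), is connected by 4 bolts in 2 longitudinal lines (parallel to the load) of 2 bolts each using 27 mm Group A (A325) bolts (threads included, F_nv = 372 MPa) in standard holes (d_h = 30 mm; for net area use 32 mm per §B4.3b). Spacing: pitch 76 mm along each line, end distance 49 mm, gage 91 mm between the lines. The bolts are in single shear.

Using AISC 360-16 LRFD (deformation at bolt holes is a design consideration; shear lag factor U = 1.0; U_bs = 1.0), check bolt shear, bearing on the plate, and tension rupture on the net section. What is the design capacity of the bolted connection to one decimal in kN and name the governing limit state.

Bolt shear: A_b = π(27)²/4 = 572.56 mm². φR_n = 0.75 × 372 × 572.56 × 4 × 1 = 639.0 kN.
Bearing (25 mm plate, F_u = 450 MPa): end bolts L_c = 49 − 30/2 = 34, R_n = min(1.2×34×25×450, 2.4×27×25×450) = 459 kN/bolt; interior L_c = 76 − 30 = 46, R_n = 621 kN/bolt. φR_n = 0.75 × (2×459 + 2×621) = 1620.0 kN.
Tension rupture (net): A_n = (208 − 2×32)×25 = 3600 mm² (U = 1.0, A_e = A_n). φR_n = 0.75 × 450 × 3600 = 1215.0 kN.
Governing: min(639.0, 1620.0, 1215.0) = 639.0 kN → bolt shear.

639.0 kN (bolt shear governs)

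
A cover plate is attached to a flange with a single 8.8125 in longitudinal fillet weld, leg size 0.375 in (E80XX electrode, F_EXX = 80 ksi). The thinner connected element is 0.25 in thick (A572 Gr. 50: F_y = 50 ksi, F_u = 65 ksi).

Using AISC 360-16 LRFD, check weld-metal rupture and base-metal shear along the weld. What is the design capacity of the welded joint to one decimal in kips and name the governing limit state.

64.4 kips (base-metal shear governs)

Weld metal: throat = 0.707×0.375 = 0.26513 in, L = 8.8125 in. φR_n = 0.75 × 0.6 × 80 × 0.26513 × 8.8125 = 84.1 kips.
Base metal shear (0.25 in plate): yield φR_n = 1.0×0.6×50×0.25×8.8125 = 66.1 kips; rupture φR_n = 0.75×0.6×65×0.25×8.8125 = 64.4 kips; take 64.4 kips (rupture).
Governing: min(84.1, 64.4) = 64.4 kips → base-metal shear.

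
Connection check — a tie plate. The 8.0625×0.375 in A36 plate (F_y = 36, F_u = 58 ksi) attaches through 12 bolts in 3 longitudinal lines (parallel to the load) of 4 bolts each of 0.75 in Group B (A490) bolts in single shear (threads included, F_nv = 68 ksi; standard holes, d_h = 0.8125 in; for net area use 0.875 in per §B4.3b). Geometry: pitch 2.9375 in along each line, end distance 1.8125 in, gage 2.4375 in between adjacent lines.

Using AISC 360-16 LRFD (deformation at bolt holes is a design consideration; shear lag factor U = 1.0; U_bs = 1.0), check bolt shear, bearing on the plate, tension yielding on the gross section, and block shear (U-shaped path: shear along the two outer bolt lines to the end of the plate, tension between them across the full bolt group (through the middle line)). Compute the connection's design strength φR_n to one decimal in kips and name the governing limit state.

Bolt shear: A_b = π(0.75)²/4 = 0.44179 in². φR_n = 0.75 × 68 × 0.44179 × 12 × 1 = 270.4 kips.
Bearing (0.375 in plate, F_u = 58 ksi): end bolts L_c = 1.8125 − 0.8125/2 = 1.40625, R_n = min(1.2×1.40625×0.375×58, 2.4×0.75×0.375×58) = 36.703 kips/bolt; interior L_c = 2.9375 − 0.8125 = 2.125, R_n = 39.15 kips/bolt. φR_n = 0.75 × (3×36.703 + 9×39.15) = 346.8 kips.
Tension yield (gross): A_g = 8.0625×0.375 = 3.0234 in². φR_n = 0.90 × 36 × 3.0234 = 98.0 kips.
Block shear: shear path 2×[1.8125+3×2.9375] = 2×10.625 in, A_gv = 7.9688, A_nv = 2×(10.625 − 3.5×0.875)×0.375 = 5.6719 in²; tension across gage: (4.875 − 2×0.875)×0.375 = 1.1719 in². R_n = min(0.6×58×5.6719, 0.6×36×7.9688) + 1.0×58×1.1719 = min(197.38, 172.13) + 67.97 = 240.1 kips. φR_n = 0.75 × 240.1 = 180.1 kips.
Governing: min(270.4, 346.8, 98.0, 180.1) = 98.0 kips → gross-section yield.

98.0 kips (gross-section yield governs)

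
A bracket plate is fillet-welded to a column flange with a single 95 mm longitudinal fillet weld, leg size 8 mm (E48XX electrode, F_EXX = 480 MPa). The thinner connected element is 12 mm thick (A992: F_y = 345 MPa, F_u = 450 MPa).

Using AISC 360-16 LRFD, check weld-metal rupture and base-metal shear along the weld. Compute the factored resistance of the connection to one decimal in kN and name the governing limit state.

Weld metal: throat = 0.707×8 = 5.656 mm, L = 95 mm. φR_n = 0.75 × 0.6 × 480 × 5.656 × 95 = 116.1 kN.
Base metal shear (12 mm plate): yield φR_n = 1.0×0.6×345×12×95 = 236.0 kN; rupture φR_n = 0.75×0.6×450×12×95 = 230.9 kN; take 230.9 kN (rupture).
Governing: min(116.1, 230.9) = 116.1 kN → weld metal.

116.1 kN (weld metal governs)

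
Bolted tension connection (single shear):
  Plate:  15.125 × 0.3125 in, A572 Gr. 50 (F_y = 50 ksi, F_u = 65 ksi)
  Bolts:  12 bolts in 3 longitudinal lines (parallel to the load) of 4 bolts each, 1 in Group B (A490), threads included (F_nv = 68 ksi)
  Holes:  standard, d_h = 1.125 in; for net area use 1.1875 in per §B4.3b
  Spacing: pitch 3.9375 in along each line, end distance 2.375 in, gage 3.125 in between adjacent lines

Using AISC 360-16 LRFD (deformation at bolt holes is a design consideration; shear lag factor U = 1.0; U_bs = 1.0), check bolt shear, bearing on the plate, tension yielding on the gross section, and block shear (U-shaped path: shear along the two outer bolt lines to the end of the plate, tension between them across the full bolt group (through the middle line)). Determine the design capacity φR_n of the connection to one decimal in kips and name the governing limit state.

212.7 kips (gross-section yield governs)

Bolt shear: A_b = π(1)²/4 = 0.7854 in². φR_n = 0.75 × 68 × 0.7854 × 12 × 1 = 480.7 kips.
Bearing (0.3125 in plate, F_u = 65 ksi): end bolts L_c = 2.375 − 1.125/2 = 1.8125, R_n = min(1.2×1.8125×0.3125×65, 2.4×1×0.3125×65) = 44.18 kips/bolt; interior L_c = 3.9375 − 1.125 = 2.8125, R_n = 48.75 kips/bolt. φR_n = 0.75 × (3×44.18 + 9×48.75) = 428.5 kips.
Tension yield (gross): A_g = 15.125×0.3125 = 4.7266 in². φR_n = 0.90 × 50 × 4.7266 = 212.7 kips.
Block shear: shear path 2×[2.375+3×3.9375] = 2×14.1875 in, A_gv = 8.8672, A_nv = 2×(14.1875 − 3.5×1.1875)×0.3125 = 6.2695 in²; tension across gage: (6.25 − 2×1.1875)×0.3125 = 1.2109 in². R_n = min(0.6×65×6.2695, 0.6×50×8.8672) + 1.0×65×1.2109 = min(244.51, 266.02) + 78.709 = 323.22 kips. φR_n = 0.75 × 323.22 = 242.4 kips.
Governing: min(480.7, 428.5, 212.7, 242.4) = 212.7 kips → gross-section yield.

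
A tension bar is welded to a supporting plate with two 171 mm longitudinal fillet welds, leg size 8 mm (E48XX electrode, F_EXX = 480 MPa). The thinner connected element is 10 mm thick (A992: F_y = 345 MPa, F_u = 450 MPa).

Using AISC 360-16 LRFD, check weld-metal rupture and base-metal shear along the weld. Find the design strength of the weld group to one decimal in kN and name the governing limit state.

Weld metal: throat = 0.707×8 = 5.656 mm, L = 2×171 = 342 mm. φR_n = 0.75 × 0.6 × 480 × 5.656 × 342 = 417.8 kN.
Base metal shear (10 mm plate): yield φR_n = 1.0×0.6×345×10×342 = 707.9 kN; rupture φR_n = 0.75×0.6×450×10×342 = 692.6 kN; take 692.6 kN (rupture).
Governing: min(417.8, 692.6) = 417.8 kN → weld metal.

417.8 kN (weld metal governs)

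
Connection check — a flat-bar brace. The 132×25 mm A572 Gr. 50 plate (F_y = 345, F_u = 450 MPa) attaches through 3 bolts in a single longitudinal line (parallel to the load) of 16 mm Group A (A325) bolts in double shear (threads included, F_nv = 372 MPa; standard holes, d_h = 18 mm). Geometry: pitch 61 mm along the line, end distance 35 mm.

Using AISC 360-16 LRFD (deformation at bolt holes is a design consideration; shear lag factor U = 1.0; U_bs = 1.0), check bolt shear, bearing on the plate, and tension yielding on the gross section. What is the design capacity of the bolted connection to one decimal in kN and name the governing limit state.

336.6 kN (bolt shear governs)

Bolt shear: A_b = π(16)²/4 = 201.06 mm². φR_n = 0.75 × 372 × 201.06 × 3 × 2 = 336.6 kN.
Bearing (25 mm plate, F_u = 450 MPa): end bolts L_c = 35 − 18/2 = 26, R_n = min(1.2×26×25×450, 2.4×16×25×450) = 351 kN/bolt; interior L_c = 61 − 18 = 43, R_n = 432 kN/bolt. φR_n = 0.75 × (1×351 + 2×432) = 911.3 kN.
Tension yield (gross): A_g = 132×25 = 3300 mm². φR_n = 0.90 × 345 × 3300 = 1024.7 kN.
Governing: min(336.6, 911.3, 1024.7) = 336.6 kN → bolt shear.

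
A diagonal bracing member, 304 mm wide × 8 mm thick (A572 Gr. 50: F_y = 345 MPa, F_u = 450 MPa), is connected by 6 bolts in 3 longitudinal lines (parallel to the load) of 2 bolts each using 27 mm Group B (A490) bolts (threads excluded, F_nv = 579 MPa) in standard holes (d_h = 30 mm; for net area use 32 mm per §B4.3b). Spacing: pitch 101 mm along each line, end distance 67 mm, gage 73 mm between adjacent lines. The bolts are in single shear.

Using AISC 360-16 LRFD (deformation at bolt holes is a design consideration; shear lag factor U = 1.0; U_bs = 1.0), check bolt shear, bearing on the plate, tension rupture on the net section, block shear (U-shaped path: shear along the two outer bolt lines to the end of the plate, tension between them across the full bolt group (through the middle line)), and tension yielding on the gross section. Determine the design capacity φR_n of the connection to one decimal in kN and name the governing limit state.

Bolt shear: A_b = π(27)²/4 = 572.56 mm². φR_n = 0.75 × 579 × 572.56 × 6 × 1 = 1491.8 kN.
Bearing (8 mm plate, F_u = 450 MPa): end bolts L_c = 67 − 30/2 = 52, R_n = min(1.2×52×8×450, 2.4×27×8×450) = 224.64 kN/bolt; interior L_c = 101 − 30 = 71, R_n = 233.28 kN/bolt. φR_n = 0.75 × (3×224.64 + 3×233.28) = 1030.3 kN.
Tension rupture (net): A_n = (304 − 3×32)×8 = 1664 mm² (U = 1.0, A_e = A_n). φR_n = 0.75 × 450 × 1664 = 561.6 kN.
Block shear: shear path 2×[67+1×101] = 2×168 mm, A_gv = 2688, A_nv = 2×(168 − 1.5×32)×8 = 1920 mm²; tension across gage: (146 − 2×32)×8 = 656 mm². R_n = min(0.6×450×1920, 0.6×345×2688) + 1.0×450×656 = min(518.4, 556.42) + 295.2 = 813.6 kN. φR_n = 0.75 × 813.6 = 610.2 kN.
Tension yield (gross): A_g = 304×8 = 2432 mm². φR_n = 0.90 × 345 × 2432 = 755.1 kN.
Governing: min(1491.8, 1030.3, 561.6, 610.2, 755.1) = 561.6 kN → net-section rupture.

561.6 kN (net-section rupture governs)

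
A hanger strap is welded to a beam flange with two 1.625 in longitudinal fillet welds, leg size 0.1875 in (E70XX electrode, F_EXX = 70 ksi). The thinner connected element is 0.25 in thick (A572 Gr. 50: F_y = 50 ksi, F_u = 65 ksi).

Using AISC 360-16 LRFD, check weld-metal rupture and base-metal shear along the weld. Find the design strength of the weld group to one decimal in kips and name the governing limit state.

13.6 kips (weld metal governs)

Weld metal: throat = 0.707×0.1875 = 0.13256 in, L = 2×1.625 = 3.25 in. φR_n = 0.75 × 0.6 × 70 × 0.13256 × 3.25 = 13.6 kips.
Base metal shear (0.25 in plate): yield φR_n = 1.0×0.6×50×0.25×3.25 = 24.4 kips; rupture φR_n = 0.75×0.6×65×0.25×3.25 = 23.8 kips; take 23.8 kips (rupture).
Governing: min(13.6, 23.8) = 13.6 kips → weld metal.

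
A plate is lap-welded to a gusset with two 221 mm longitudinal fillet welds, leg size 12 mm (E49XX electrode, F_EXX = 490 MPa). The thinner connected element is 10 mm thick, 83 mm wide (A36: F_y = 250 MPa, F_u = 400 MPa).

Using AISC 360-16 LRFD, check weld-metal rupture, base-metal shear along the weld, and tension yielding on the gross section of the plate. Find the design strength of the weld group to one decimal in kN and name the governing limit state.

186.8 kN (gross-section yield governs)

Weld metal: throat = 0.707×12 = 8.484 mm, L = 2×221 = 442 mm. φR_n = 0.75 × 0.6 × 490 × 8.484 × 442 = 826.9 kN.
Base metal shear (10 mm plate): yield φR_n = 1.0×0.6×250×10×442 = 663.0 kN; rupture φR_n = 0.75×0.6×400×10×442 = 795.6 kN; take 663.0 kN (yield).
Tension yield (gross): A_g = 83×10 = 830 mm². φR_n = 0.90 × 250 × 830 = 186.8 kN.
Governing: min(826.9, 663.0, 186.8) = 186.8 kN → gross-section yield.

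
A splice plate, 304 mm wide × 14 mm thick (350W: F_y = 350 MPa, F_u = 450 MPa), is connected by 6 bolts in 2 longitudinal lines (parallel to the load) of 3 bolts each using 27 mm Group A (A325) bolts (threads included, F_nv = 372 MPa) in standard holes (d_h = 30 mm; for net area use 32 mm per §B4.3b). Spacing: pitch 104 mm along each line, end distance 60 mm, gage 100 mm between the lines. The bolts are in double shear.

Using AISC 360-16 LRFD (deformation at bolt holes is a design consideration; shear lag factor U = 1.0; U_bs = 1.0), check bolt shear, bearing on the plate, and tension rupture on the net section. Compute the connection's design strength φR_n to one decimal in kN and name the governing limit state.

Bolt shear: A_b = π(27)²/4 = 572.56 mm². φR_n = 0.75 × 372 × 572.56 × 6 × 2 = 1916.9 kN.
Bearing (14 mm plate, F_u = 450 MPa): end bolts L_c = 60 − 30/2 = 45, R_n = min(1.2×45×14×450, 2.4×27×14×450) = 340.2 kN/bolt; interior L_c = 104 − 30 = 74, R_n = 408.24 kN/bolt. φR_n = 0.75 × (2×340.2 + 4×408.24) = 1735.0 kN.
Tension rupture (net): A_n = (304 − 2×32)×14 = 3360 mm² (U = 1.0, A_e = A_n). φR_n = 0.75 × 450 × 3360 = 1134.0 kN.
Governing: min(1916.9, 1735.0, 1134.0) = 1134.0 kN → net-section rupture.

1134.0 kN (net-section rupture governs)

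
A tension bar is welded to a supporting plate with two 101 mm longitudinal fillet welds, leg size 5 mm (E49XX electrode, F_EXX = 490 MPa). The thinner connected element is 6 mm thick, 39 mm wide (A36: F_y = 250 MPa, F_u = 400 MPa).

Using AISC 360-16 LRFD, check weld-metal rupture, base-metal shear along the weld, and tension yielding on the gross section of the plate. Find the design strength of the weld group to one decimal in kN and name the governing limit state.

52.7 kN (gross-section yield governs)

Weld metal: throat = 0.707×5 = 3.535 mm, L = 2×101 = 202 mm. φR_n = 0.75 × 0.6 × 490 × 3.535 × 202 = 157.5 kN.
Base metal shear (6 mm plate): yield φR_n = 1.0×0.6×250×6×202 = 181.8 kN; rupture φR_n = 0.75×0.6×400×6×202 = 218.2 kN; take 181.8 kN (yield).
Tension yield (gross): A_g = 39×6 = 234 mm². φR_n = 0.90 × 250 × 234 = 52.7 kN.
Governing: min(157.5, 181.8, 52.7) = 52.7 kN → gross-section yield.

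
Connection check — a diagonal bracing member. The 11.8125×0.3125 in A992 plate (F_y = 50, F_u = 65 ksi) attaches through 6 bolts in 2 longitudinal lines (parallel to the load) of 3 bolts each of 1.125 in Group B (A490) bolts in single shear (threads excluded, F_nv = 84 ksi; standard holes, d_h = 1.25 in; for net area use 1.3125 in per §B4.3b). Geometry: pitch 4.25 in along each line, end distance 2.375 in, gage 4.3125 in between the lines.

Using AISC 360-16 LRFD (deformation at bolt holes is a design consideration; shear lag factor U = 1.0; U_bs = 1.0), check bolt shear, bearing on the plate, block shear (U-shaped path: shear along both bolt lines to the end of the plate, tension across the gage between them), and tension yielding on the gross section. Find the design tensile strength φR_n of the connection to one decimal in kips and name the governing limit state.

166.1 kips (gross-section yield governs)

Bolt shear: A_b = π(1.125)²/4 = 0.99402 in². φR_n = 0.75 × 84 × 0.99402 × 6 × 1 = 375.7 kips.
Bearing (0.3125 in plate, F_u = 65 ksi): end bolts L_c = 2.375 − 1.25/2 = 1.75, R_n = min(1.2×1.75×0.3125×65, 2.4×1.125×0.3125×65) = 42.656 kips/bolt; interior L_c = 4.25 − 1.25 = 3, R_n = 54.844 kips/bolt. φR_n = 0.75 × (2×42.656 + 4×54.844) = 228.5 kips.
Block shear: shear path 2×[2.375+2×4.25] = 2×10.875 in, A_gv = 6.7969, A_nv = 2×(10.875 − 2.5×1.3125)×0.3125 = 4.7461 in²; tension across gage: (4.3125 − 1×1.3125)×0.3125 = 0.9375 in². R_n = min(0.6×65×4.7461, 0.6×50×6.7969) + 1.0×65×0.9375 = min(185.1, 203.91) + 60.938 = 246.04 kips. φR_n = 0.75 × 246.04 = 184.5 kips.
Tension yield (gross): A_g = 11.8125×0.3125 = 3.6914 in². φR_n = 0.90 × 50 × 3.6914 = 166.1 kips.
Governing: min(375.7, 228.5, 184.5, 166.1) = 166.1 kips → gross-section yield.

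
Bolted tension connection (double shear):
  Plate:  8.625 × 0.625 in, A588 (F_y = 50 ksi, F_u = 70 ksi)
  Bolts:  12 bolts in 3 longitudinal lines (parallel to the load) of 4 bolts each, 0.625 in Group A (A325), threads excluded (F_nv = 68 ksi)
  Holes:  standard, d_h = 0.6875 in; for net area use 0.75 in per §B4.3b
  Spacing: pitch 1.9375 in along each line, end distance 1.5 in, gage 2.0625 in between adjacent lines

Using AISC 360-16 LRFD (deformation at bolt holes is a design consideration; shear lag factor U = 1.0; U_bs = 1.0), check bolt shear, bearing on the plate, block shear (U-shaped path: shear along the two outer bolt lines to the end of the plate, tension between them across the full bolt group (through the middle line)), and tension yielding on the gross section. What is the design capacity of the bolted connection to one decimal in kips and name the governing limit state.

Bolt shear: A_b = π(0.625)²/4 = 0.3068 in². φR_n = 0.75 × 68 × 0.3068 × 12 × 2 = 375.5 kips.
Bearing (0.625 in plate, F_u = 70 ksi): end bolts L_c = 1.5 − 0.6875/2 = 1.15625, R_n = min(1.2×1.15625×0.625×70, 2.4×0.625×0.625×70) = 60.703 kips/bolt; interior L_c = 1.9375 − 0.6875 = 1.25, R_n = 65.625 kips/bolt. φR_n = 0.75 × (3×60.703 + 9×65.625) = 579.6 kips.
Block shear: shear path 2×[1.5+3×1.9375] = 2×7.3125 in, A_gv = 9.1406, A_nv = 2×(7.3125 − 3.5×0.75)×0.625 = 5.8594 in²; tension across gage: (4.125 − 2×0.75)×0.625 = 1.6406 in². R_n = min(0.6×70×5.8594, 0.6×50×9.1406) + 1.0×70×1.6406 = min(246.09, 274.22) + 114.84 = 360.93 kips. φR_n = 0.75 × 360.93 = 270.7 kips.
Tension yield (gross): A_g = 8.625×0.625 = 5.3906 in². φR_n = 0.90 × 50 × 5.3906 = 242.6 kips.
Governing: min(375.5, 579.6, 270.7, 242.6) = 242.6 kips → gross-section yield.

242.6 kips (gross-section yield governs)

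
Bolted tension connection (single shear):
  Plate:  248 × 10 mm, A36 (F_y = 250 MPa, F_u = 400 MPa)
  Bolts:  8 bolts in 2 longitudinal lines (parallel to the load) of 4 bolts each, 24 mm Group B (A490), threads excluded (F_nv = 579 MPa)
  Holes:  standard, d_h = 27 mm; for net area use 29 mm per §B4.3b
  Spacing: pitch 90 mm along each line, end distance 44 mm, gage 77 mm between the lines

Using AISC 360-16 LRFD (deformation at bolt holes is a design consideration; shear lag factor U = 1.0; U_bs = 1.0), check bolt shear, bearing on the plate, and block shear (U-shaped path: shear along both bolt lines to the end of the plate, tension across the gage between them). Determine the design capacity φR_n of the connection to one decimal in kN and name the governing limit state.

Bolt shear: A_b = π(24)²/4 = 452.39 mm². φR_n = 0.75 × 579 × 452.39 × 8 × 1 = 1571.6 kN.
Bearing (10 mm plate, F_u = 400 MPa): end bolts L_c = 44 − 27/2 = 30.5, R_n = min(1.2×30.5×10×400, 2.4×24×10×400) = 146.4 kN/bolt; interior L_c = 90 − 27 = 63, R_n = 230.4 kN/bolt. φR_n = 0.75 × (2×146.4 + 6×230.4) = 1256.4 kN.
Block shear: shear path 2×[44+3×90] = 2×314 mm, A_gv = 6280, A_nv = 2×(314 − 3.5×29)×10 = 4250 mm²; tension across gage: (77 − 1×29)×10 = 480 mm². R_n = min(0.6×400×4250, 0.6×250×6280) + 1.0×400×480 = min(1020, 942) + 192 = 1134 kN. φR_n = 0.75 × 1134 = 850.5 kN.
Governing: min(1571.6, 1256.4, 850.5) = 850.5 kN → block shear.

850.5 kN (block shear governs)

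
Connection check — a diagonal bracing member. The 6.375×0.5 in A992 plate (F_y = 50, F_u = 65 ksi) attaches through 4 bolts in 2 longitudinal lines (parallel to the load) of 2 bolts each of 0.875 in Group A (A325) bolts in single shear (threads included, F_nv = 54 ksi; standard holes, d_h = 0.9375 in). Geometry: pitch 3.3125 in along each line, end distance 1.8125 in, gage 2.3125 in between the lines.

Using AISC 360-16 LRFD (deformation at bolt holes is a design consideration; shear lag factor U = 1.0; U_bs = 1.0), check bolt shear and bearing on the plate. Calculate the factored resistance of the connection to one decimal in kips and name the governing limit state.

Bolt shear: A_b = π(0.875)²/4 = 0.60132 in². φR_n = 0.75 × 54 × 0.60132 × 4 × 1 = 97.4 kips.
Bearing (0.5 in plate, F_u = 65 ksi): end bolts L_c = 1.8125 − 0.9375/2 = 1.34375, R_n = min(1.2×1.34375×0.5×65, 2.4×0.875×0.5×65) = 52.406 kips/bolt; interior L_c = 3.3125 − 0.9375 = 2.375, R_n = 68.25 kips/bolt. φR_n = 0.75 × (2×52.406 + 2×68.25) = 181.0 kips.
Governing: min(97.4, 181.0) = 97.4 kips → bolt shear.

97.4 kips (bolt shear governs)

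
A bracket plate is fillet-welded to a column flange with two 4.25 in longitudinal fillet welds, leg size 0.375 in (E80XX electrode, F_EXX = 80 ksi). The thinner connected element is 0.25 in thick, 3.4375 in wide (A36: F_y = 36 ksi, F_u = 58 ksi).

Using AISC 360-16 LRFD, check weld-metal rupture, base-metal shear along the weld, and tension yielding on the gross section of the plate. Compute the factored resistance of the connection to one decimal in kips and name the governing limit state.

27.8 kips (gross-section yield governs)

Weld metal: throat = 0.707×0.375 = 0.26513 in, L = 2×4.25 = 8.5 in. φR_n = 0.75 × 0.6 × 80 × 0.26513 × 8.5 = 81.1 kips.
Base metal shear (0.25 in plate): yield φR_n = 1.0×0.6×36×0.25×8.5 = 45.9 kips; rupture φR_n = 0.75×0.6×58×0.25×8.5 = 55.5 kips; take 45.9 kips (yield).
Tension yield (gross): A_g = 3.4375×0.25 = 0.85938 in². φR_n = 0.90 × 36 × 0.85938 = 27.8 kips.
Governing: min(81.1, 45.9, 27.8) = 27.8 kips → gross-section yield.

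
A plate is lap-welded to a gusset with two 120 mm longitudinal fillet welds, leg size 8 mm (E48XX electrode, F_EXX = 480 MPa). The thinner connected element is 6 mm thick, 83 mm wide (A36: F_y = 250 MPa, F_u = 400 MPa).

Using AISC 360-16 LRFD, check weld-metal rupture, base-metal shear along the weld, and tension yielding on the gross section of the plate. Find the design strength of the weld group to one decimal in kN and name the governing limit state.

112.1 kN (gross-section yield governs)

Weld metal: throat = 0.707×8 = 5.656 mm, L = 2×120 = 240 mm. φR_n = 0.75 × 0.6 × 480 × 5.656 × 240 = 293.2 kN.
Base metal shear (6 mm plate): yield φR_n = 1.0×0.6×250×6×240 = 216.0 kN; rupture φR_n = 0.75×0.6×400×6×240 = 259.2 kN; take 216.0 kN (yield).
Tension yield (gross): A_g = 83×6 = 498 mm². φR_n = 0.90 × 250 × 498 = 112.1 kN.
Governing: min(293.2, 216.0, 112.1) = 112.1 kN → gross-section yield.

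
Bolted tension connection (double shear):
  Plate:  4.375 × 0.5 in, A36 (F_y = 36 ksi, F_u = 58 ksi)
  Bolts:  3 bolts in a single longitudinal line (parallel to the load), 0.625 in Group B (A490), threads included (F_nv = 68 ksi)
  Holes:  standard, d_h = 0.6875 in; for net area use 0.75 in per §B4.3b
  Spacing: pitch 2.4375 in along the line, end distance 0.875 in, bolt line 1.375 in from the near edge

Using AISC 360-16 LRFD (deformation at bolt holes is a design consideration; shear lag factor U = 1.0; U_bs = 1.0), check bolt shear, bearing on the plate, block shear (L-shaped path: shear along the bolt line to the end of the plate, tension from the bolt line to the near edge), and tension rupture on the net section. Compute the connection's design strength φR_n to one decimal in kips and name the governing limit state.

68.3 kips (block shear governs)

Bolt shear: A_b = π(0.625)²/4 = 0.3068 in². φR_n = 0.75 × 68 × 0.3068 × 3 × 2 = 93.9 kips.
Bearing (0.5 in plate, F_u = 58 ksi): end bolts L_c = 0.875 − 0.6875/2 = 0.53125, R_n = min(1.2×0.53125×0.5×58, 2.4×0.625×0.5×58) = 18.488 kips/bolt; interior L_c = 2.4375 − 0.6875 = 1.75, R_n = 43.5 kips/bolt. φR_n = 0.75 × (1×18.488 + 2×43.5) = 79.1 kips.
Block shear: shear path 1×[0.875+2×2.4375] = 1×5.75 in, A_gv = 2.875, A_nv = 1×(5.75 − 2.5×0.75)×0.5 = 1.9375 in²; tension to near edge: (1.375 − 0.5×0.75)×0.5 = 0.5 in². R_n = min(0.6×58×1.9375, 0.6×36×2.875) + 1.0×58×0.5 = min(67.425, 62.1) + 29 = 91.1 kips. φR_n = 0.75 × 91.1 = 68.3 kips.
Tension rupture (net): A_n = (4.375 − 1×0.75)×0.5 = 1.8125 in² (U = 1.0, A_e = A_n). φR_n = 0.75 × 58 × 1.8125 = 78.8 kips.
Governing: min(93.9, 79.1, 68.3, 78.8) = 68.3 kips → block shear.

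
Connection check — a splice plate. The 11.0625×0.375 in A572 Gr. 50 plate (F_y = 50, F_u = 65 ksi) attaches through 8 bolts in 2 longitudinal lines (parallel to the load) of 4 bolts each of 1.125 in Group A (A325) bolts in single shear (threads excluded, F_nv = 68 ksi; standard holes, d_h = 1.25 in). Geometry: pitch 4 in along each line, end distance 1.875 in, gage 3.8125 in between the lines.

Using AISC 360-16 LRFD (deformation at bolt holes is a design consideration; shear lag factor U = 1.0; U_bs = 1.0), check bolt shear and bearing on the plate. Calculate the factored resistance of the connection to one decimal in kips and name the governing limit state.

351.0 kips (bearing governs)

Bolt shear: A_b = π(1.125)²/4 = 0.99402 in². φR_n = 0.75 × 68 × 0.99402 × 8 × 1 = 405.6 kips.
Bearing (0.375 in plate, F_u = 65 ksi): end bolts L_c = 1.875 − 1.25/2 = 1.25, R_n = min(1.2×1.25×0.375×65, 2.4×1.125×0.375×65) = 36.563 kips/bolt; interior L_c = 4 − 1.25 = 2.75, R_n = 65.813 kips/bolt. φR_n = 0.75 × (2×36.563 + 6×65.813) = 351.0 kips.
Governing: min(405.6, 351.0) = 351.0 kips → bearing.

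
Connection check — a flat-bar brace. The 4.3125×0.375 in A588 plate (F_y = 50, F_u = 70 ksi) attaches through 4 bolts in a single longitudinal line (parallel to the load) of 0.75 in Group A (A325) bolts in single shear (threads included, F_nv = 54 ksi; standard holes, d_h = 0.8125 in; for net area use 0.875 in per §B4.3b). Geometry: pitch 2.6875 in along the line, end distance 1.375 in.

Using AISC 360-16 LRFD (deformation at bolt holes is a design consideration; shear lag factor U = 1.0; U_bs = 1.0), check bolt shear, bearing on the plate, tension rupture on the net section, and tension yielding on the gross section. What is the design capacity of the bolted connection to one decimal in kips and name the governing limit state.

67.7 kips (net-section rupture governs)

Bolt shear: A_b = π(0.75)²/4 = 0.44179 in². φR_n = 0.75 × 54 × 0.44179 × 4 × 1 = 71.6 kips.
Bearing (0.375 in plate, F_u = 70 ksi): end bolts L_c = 1.375 − 0.8125/2 = 0.96875, R_n = min(1.2×0.96875×0.375×70, 2.4×0.75×0.375×70) = 30.516 kips/bolt; interior L_c = 2.6875 − 0.8125 = 1.875, R_n = 47.25 kips/bolt. φR_n = 0.75 × (1×30.516 + 3×47.25) = 129.2 kips.
Tension rupture (net): A_n = (4.3125 − 1×0.875)×0.375 = 1.2891 in² (U = 1.0, A_e = A_n). φR_n = 0.75 × 70 × 1.2891 = 67.7 kips.
Tension yield (gross): A_g = 4.3125×0.375 = 1.6172 in². φR_n = 0.90 × 50 × 1.6172 = 72.8 kips.
Governing: min(71.6, 129.2, 67.7, 72.8) = 67.7 kips → net-section rupture.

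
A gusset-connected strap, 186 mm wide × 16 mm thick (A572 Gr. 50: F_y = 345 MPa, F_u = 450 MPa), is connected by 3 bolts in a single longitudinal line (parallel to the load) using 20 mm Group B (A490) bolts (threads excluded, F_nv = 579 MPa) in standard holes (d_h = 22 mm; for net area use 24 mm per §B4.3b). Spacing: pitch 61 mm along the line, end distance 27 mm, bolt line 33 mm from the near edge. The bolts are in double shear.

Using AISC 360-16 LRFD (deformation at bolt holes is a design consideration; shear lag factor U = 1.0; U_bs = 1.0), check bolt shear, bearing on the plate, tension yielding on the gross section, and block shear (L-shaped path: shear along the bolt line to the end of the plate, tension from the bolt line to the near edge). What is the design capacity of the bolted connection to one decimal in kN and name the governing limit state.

Bolt shear: A_b = π(20)²/4 = 314.16 mm². φR_n = 0.75 × 579 × 314.16 × 3 × 2 = 818.5 kN.
Bearing (16 mm plate, F_u = 450 MPa): end bolts L_c = 27 − 22/2 = 16, R_n = min(1.2×16×16×450, 2.4×20×16×450) = 138.24 kN/bolt; interior L_c = 61 − 22 = 39, R_n = 336.96 kN/bolt. φR_n = 0.75 × (1×138.24 + 2×336.96) = 609.1 kN.
Tension yield (gross): A_g = 186×16 = 2976 mm². φR_n = 0.90 × 345 × 2976 = 924.0 kN.
Block shear: shear path 1×[27+2×61] = 1×149 mm, A_gv = 2384, A_nv = 1×(149 − 2.5×24)×16 = 1424 mm²; tension to near edge: (33 − 0.5×24)×16 = 336 mm². R_n = min(0.6×450×1424, 0.6×345×2384) + 1.0×450×336 = min(384.48, 493.49) + 151.2 = 535.68 kN. φR_n = 0.75 × 535.68 = 401.8 kN.
Governing: min(818.5, 609.1, 924.0, 401.8) = 401.8 kN → block shear.

401.8 kN (block shear governs)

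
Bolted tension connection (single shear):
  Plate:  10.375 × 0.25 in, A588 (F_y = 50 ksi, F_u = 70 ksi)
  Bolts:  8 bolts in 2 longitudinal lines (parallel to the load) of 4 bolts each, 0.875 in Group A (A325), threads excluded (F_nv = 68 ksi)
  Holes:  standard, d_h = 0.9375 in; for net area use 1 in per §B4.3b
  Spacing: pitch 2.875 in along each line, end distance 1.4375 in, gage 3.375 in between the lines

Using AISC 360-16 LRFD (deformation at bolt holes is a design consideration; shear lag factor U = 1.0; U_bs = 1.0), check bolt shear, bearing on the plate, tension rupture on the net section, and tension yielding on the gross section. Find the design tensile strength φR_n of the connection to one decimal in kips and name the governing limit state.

Bolt shear: A_b = π(0.875)²/4 = 0.60132 in². φR_n = 0.75 × 68 × 0.60132 × 8 × 1 = 245.3 kips.
Bearing (0.25 in plate, F_u = 70 ksi): end bolts L_c = 1.4375 − 0.9375/2 = 0.96875, R_n = min(1.2×0.96875×0.25×70, 2.4×0.875×0.25×70) = 20.344 kips/bolt; interior L_c = 2.875 − 0.9375 = 1.9375, R_n = 36.75 kips/bolt. φR_n = 0.75 × (2×20.344 + 6×36.75) = 195.9 kips.
Tension rupture (net): A_n = (10.375 − 2×1)×0.25 = 2.0938 in² (U = 1.0, A_e = A_n). φR_n = 0.75 × 70 × 2.0938 = 109.9 kips.
Tension yield (gross): A_g = 10.375×0.25 = 2.5938 in². φR_n = 0.90 × 50 × 2.5938 = 116.7 kips.
Governing: min(245.3, 195.9, 109.9, 116.7) = 109.9 kips → net-section rupture.

109.9 kips (net-section rupture governs)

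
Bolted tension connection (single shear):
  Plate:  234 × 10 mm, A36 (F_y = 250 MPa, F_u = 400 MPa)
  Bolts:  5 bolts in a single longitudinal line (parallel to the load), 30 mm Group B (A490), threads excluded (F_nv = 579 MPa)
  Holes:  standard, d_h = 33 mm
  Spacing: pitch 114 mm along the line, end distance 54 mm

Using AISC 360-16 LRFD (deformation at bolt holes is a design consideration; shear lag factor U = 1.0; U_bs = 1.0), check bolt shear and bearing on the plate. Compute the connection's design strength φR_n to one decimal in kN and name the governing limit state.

999.0 kN (bearing governs)

Bolt shear: A_b = π(30)²/4 = 706.86 mm². φR_n = 0.75 × 579 × 706.86 × 5 × 1 = 1534.8 kN.
Bearing (10 mm plate, F_u = 400 MPa): end bolts L_c = 54 − 33/2 = 37.5, R_n = min(1.2×37.5×10×400, 2.4×30×10×400) = 180 kN/bolt; interior L_c = 114 − 33 = 81, R_n = 288 kN/bolt. φR_n = 0.75 × (1×180 + 4×288) = 999.0 kN.
Governing: min(1534.8, 999.0) = 999.0 kN → bearing.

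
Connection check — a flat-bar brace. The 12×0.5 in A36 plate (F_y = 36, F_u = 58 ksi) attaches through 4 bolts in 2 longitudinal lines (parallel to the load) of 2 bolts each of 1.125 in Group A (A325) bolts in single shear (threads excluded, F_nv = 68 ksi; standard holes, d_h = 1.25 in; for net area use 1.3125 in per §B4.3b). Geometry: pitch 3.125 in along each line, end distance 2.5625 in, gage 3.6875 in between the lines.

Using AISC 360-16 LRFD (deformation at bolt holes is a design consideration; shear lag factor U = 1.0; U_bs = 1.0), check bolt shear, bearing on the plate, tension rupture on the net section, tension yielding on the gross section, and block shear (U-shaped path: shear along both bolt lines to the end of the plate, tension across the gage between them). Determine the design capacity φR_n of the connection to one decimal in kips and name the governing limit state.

Bolt shear: A_b = π(1.125)²/4 = 0.99402 in². φR_n = 0.75 × 68 × 0.99402 × 4 × 1 = 202.8 kips.
Bearing (0.5 in plate, F_u = 58 ksi): end bolts L_c = 2.5625 − 1.25/2 = 1.9375, R_n = min(1.2×1.9375×0.5×58, 2.4×1.125×0.5×58) = 67.425 kips/bolt; interior L_c = 3.125 − 1.25 = 1.875, R_n = 65.25 kips/bolt. φR_n = 0.75 × (2×67.425 + 2×65.25) = 199.0 kips.
Tension rupture (net): A_n = (12 − 2×1.3125)×0.5 = 4.6875 in² (U = 1.0, A_e = A_n). φR_n = 0.75 × 58 × 4.6875 = 203.9 kips.
Tension yield (gross): A_g = 12×0.5 = 6 in². φR_n = 0.90 × 36 × 6 = 194.4 kips.
Block shear: shear path 2×[2.5625+1×3.125] = 2×5.6875 in, A_gv = 5.6875, A_nv = 2×(5.6875 − 1.5×1.3125)×0.5 = 3.7188 in²; tension across gage: (3.6875 − 1×1.3125)×0.5 = 1.1875 in². R_n = min(0.6×58×3.7188, 0.6×36×5.6875) + 1.0×58×1.1875 = min(129.41, 122.85) + 68.875 = 191.73 kips. φR_n = 0.75 × 191.73 = 143.8 kips.
Governing: min(202.8, 199.0, 203.9, 194.4, 143.8) = 143.8 kips → block shear.

143.8 kips (block shear governs)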